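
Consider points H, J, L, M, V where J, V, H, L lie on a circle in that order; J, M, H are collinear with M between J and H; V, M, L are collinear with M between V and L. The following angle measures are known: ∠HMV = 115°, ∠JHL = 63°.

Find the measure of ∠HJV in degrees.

∠HJV = 52°

1. ∠JMV = 65°  [linear pair at M on JH]
2. ∠JVL = 63°  [same arc JL]
3. ∠HJV = 52°  [△JMV]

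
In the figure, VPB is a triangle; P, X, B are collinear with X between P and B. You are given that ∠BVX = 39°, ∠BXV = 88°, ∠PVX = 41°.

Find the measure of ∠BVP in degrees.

1. ∠VBX = 53°  [△VXB]
2. ∠PXV = 92°  [linear pair at X on PB]
3. ∠VPX = 47°  [△VPX]
4. ∠PBV = 53°  [X on ray BP]
5. ∠BPV = 47°  [X on ray PB]
6. ∠BVP = 80°  [△VPB]

∠BVP = 80°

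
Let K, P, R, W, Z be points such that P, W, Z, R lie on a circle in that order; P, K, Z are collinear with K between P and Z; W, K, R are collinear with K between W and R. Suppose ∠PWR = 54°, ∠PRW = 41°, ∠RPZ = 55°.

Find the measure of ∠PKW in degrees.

∠PKW = 96°

1. ∠PZW = 41°  [same arc PW]
2. ∠RWZ = 55°  [same arc ZR]
3. ∠WKZ = 84°  [△WKZ]
4. ∠PKW = 96°  [linear pair at K on PZ]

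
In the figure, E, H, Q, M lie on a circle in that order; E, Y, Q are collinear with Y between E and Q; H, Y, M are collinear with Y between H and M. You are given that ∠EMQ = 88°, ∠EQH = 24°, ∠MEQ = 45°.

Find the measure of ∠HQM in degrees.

∠HQM = 71°

1. ∠EHQ = 92°  [cyclic EHQM, opposite ∠H+∠M]
2. ∠HEQ = 64°  [△EHQ]
3. ∠MHQ = 45°  [same arc QM]
4. ∠HMQ = 64°  [same arc HQ]
5. ∠HQM = 71°  [△HQM]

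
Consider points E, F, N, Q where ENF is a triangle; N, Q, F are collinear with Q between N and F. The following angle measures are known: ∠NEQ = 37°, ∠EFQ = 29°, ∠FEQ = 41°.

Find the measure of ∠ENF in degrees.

1. ∠EQF = 110°  [△EQF]
2. ∠EQN = 70°  [linear pair at Q on NF]
3. ∠ENQ = 73°  [△ENQ]
4. ∠ENF = 73°  [Q on ray NF]

∠ENF = 73°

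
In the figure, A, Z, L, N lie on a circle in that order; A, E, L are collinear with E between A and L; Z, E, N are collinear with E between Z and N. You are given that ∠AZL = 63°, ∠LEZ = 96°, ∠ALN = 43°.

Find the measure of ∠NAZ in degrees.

∠NAZ = 73°

1. ∠ANL = 117°  [cyclic AZLN, opposite ∠Z+∠N]
2. ∠AEN = 96°  [vertical angles at E]
3. ∠AZN = 43°  [same arc AN]
4. ∠LAN = 20°  [△ALN]
5. ∠ANZ = 64°  [△AEN]
6. ∠NAZ = 73°  [△AZN]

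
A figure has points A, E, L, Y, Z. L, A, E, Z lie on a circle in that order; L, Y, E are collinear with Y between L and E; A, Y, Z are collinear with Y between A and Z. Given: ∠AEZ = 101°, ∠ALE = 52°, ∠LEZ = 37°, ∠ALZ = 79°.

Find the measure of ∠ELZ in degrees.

∠ELZ = 27°

1. ∠AZE = 52°  [same arc AE]
2. ∠LAZ = 37°  [same arc LZ]
3. ∠EYZ = 91°  [△EYZ]
4. ∠AZL = 64°  [△LAZ]
5. ∠LYZ = 89°  [linear pair at Y on LE]
6. ∠ELZ = 27°  [△LYZ]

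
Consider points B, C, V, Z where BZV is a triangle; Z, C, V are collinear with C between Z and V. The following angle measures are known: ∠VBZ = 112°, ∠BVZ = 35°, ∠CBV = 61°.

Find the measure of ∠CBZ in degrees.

1. ∠BZV = 33°  [△BZV]
2. ∠BVC = 35°  [C on ray VZ]
3. ∠BCV = 84°  [△BCV]
4. ∠BZC = 33°  [C on ray ZV]
5. ∠BCZ = 96°  [linear pair at C on ZV]
6. ∠CBZ = 51°  [△BZC]

∠CBZ = 51°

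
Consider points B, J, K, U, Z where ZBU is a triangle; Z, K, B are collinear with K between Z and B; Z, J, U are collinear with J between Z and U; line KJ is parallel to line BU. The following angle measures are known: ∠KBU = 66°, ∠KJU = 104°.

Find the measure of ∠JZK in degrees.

1. ∠UBZ = 66°  [K on ray BZ]
2. ∠KJZ = 76°  [linear pair at J on ZU]
3. ∠JKZ = 66°  [KJ∥BU, corresponding at K]
4. ∠JZK = 38°  [△ZKJ]

∠JZK = 38°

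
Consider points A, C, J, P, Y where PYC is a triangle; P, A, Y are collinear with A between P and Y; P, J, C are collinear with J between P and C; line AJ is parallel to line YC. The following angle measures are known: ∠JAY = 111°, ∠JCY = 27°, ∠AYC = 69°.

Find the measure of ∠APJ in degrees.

∠APJ = 84°

1. ∠PCY = 27°  [J on ray CP]
2. ∠CYP = 69°  [A on ray YP]
3. ∠CPY = 84°  [△PYC]
4. ∠APJ = 84°  [A on PY, J on PC]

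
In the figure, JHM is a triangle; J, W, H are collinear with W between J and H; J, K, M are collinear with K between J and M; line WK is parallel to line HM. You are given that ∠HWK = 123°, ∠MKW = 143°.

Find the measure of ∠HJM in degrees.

1. ∠JWK = 57°  [linear pair at W on JH]
2. ∠JKW = 37°  [linear pair at K on JM]
3. ∠KJW = 86°  [△JWK]
4. ∠HJM = 86°  [W on JH, K on JM]

∠HJM = 86°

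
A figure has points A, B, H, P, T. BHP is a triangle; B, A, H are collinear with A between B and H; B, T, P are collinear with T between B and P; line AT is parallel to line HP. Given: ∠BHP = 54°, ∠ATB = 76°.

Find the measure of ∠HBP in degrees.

1. ∠BAT = 54°  [AT∥HP, corresponding at A]
2. ∠ABT = 50°  [△BAT]
3. ∠HBP = 50°  [A on BH, T on BP]

∠HBP = 50°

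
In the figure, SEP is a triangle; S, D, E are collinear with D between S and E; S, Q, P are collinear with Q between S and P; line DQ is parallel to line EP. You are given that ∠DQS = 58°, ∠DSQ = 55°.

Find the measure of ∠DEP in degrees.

1. ∠QDS = 67°  [△SDQ]
2. ∠EDQ = 113°  [linear pair at D on SE]
3. ∠DEP = 67°  [DQ∥EP, co-interior at E–D]

∠DEP = 67°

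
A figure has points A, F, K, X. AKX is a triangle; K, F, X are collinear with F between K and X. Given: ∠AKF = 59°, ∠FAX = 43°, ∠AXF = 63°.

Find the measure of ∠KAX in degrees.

1. ∠AKX = 59°  [F on ray KX]
2. ∠AXK = 63°  [F on ray XK]
3. ∠KAX = 58°  [△AKX]

∠KAX = 58°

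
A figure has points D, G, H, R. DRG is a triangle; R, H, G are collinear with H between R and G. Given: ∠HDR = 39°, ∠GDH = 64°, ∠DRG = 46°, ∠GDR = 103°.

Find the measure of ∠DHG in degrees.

1. ∠DGR = 31°  [△DRG]
2. ∠DGH = 31°  [H on ray GR]
3. ∠DHG = 85°  [△DHG]

∠DHG = 85°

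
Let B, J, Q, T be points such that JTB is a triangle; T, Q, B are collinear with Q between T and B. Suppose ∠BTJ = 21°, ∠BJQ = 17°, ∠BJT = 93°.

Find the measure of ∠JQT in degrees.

∠JQT = 83°

1. ∠JBT = 66°  [△JTB]
2. ∠JBQ = 66°  [Q on ray BT]
3. ∠BQJ = 97°  [△JQB]
4. ∠JQT = 83°  [linear pair at Q on TB]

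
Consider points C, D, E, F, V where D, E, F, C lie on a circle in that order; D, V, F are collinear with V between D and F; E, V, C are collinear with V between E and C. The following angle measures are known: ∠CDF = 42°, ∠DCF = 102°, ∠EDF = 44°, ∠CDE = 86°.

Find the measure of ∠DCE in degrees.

∠DCE = 58°

1. ∠DEF = 78°  [cyclic DEFC, opposite ∠E+∠C]
2. ∠DFE = 58°  [△DEF]
3. ∠DCE = 58°  [same arc DE]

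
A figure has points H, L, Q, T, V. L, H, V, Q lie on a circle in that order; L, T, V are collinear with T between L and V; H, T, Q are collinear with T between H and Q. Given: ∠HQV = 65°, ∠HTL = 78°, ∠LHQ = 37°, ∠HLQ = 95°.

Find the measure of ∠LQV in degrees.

1. ∠QTV = 78°  [vertical angles at T]
2. ∠LVQ = 37°  [same arc LQ]
3. ∠HQL = 48°  [△LHQ]
4. ∠LTQ = 102°  [linear pair at T on LV]
5. ∠QLV = 30°  [△LTQ]
6. ∠LQV = 113°  [△LVQ]

∠LQV = 113°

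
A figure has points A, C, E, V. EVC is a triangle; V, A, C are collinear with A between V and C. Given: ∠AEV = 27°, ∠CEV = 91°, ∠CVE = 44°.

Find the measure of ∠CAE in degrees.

1. ∠AVE = 44°  [A on ray VC]
2. ∠EAV = 109°  [△EVA]
3. ∠CAE = 71°  [linear pair at A on VC]

∠CAE = 71°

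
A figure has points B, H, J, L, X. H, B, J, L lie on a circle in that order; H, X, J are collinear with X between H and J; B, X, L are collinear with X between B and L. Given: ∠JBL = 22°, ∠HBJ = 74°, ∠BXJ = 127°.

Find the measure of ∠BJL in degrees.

1. ∠BJH = 31°  [△BXJ]
2. ∠BHJ = 75°  [△HBJ]
3. ∠BLJ = 75°  [same arc BJ]
4. ∠BJL = 83°  [△BJL]

∠BJL = 83°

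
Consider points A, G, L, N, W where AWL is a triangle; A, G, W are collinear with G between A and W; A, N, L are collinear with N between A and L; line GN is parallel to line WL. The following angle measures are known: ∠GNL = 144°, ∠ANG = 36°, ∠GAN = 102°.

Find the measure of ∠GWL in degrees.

1. ∠AGN = 42°  [△AGN]
2. ∠NGW = 138°  [linear pair at G on AW]
3. ∠GWL = 42°  [GN∥WL, co-interior at W–G]

∠GWL = 42°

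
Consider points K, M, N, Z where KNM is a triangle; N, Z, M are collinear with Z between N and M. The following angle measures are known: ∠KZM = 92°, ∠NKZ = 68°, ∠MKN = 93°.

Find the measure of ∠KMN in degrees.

1. ∠KZN = 88°  [linear pair at Z on NM]
2. ∠KNZ = 24°  [△KNZ]
3. ∠KNM = 24°  [Z on ray NM]
4. ∠KMN = 63°  [△KNM]

∠KMN = 63°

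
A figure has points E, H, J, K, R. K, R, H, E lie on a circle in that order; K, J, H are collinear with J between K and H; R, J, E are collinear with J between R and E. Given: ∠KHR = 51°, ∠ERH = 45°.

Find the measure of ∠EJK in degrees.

∠EJK = 84°

1. ∠KER = 51°  [same arc KR]
2. ∠EKH = 45°  [same arc HE]
3. ∠EJK = 84°  [△KJE]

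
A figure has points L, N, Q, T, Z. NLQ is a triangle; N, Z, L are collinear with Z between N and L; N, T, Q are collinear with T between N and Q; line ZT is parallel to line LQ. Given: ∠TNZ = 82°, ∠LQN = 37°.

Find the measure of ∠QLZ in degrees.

1. ∠LNQ = 82°  [Z on NL, T on NQ]
2. ∠NLQ = 61°  [△NLQ]
3. ∠QLZ = 61°  [Z on ray LN]

∠QLZ = 61°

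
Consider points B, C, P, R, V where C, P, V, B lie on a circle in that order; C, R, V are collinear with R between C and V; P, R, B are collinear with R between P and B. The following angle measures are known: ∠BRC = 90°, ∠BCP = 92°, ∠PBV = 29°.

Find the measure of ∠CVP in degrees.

1. ∠PRV = 90°  [vertical angles at R]
2. ∠BVP = 88°  [cyclic CPVB, opposite ∠C+∠V]
3. ∠BPV = 63°  [△PVB]
4. ∠CVP = 27°  [△PRV]

∠CVP = 27°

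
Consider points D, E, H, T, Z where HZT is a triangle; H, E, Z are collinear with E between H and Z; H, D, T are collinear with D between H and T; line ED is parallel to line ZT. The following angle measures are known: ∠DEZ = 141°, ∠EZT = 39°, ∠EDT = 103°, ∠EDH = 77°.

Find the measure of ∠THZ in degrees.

1. ∠HZT = 39°  [E on ray ZH]
2. ∠HTZ = 77°  [ED∥ZT, corresponding at D]
3. ∠THZ = 64°  [△HZT]

∠THZ = 64°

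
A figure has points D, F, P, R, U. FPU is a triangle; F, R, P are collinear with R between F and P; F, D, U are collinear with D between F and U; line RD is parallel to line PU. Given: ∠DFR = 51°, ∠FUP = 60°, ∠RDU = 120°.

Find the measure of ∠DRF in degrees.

∠DRF = 69°

1. ∠PFU = 51°  [R on FP, D on FU]
2. ∠FPU = 69°  [△FPU]
3. ∠DRF = 69°  [RD∥PU, corresponding at R]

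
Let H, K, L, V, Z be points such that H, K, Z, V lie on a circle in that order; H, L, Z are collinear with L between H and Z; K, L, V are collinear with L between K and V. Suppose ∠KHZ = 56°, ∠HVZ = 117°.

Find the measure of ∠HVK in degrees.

1. ∠HKZ = 63°  [cyclic HKZV, opposite ∠K+∠V]
2. ∠HZK = 61°  [△HKZ]
3. ∠HVK = 61°  [same arc HK]

∠HVK = 61°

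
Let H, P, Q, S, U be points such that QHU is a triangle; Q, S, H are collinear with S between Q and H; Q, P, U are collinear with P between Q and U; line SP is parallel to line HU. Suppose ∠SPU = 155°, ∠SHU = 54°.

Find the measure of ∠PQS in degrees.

∠PQS = 101°

1. ∠QPS = 25°  [linear pair at P on QU]
2. ∠QHU = 54°  [S on ray HQ]
3. ∠HUQ = 25°  [SP∥HU, corresponding at P]
4. ∠HQU = 101°  [△QHU]
5. ∠PQS = 101°  [S on QH, P on QU]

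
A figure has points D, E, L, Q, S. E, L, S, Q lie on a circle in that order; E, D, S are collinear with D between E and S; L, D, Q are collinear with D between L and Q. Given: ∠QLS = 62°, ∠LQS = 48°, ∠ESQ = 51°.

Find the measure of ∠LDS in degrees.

1. ∠LES = 48°  [same arc LS]
2. ∠ELQ = 51°  [same arc EQ]
3. ∠EDL = 81°  [△EDL]
4. ∠LDS = 99°  [linear pair at D on ES]

∠LDS = 99°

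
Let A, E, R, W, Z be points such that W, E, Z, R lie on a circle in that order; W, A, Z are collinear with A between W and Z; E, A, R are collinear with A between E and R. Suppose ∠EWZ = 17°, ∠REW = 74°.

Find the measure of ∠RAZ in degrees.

1. ∠ERZ = 17°  [same arc EZ]
2. ∠RZW = 74°  [same arc WR]
3. ∠RAZ = 89°  [△ZAR]

∠RAZ = 89°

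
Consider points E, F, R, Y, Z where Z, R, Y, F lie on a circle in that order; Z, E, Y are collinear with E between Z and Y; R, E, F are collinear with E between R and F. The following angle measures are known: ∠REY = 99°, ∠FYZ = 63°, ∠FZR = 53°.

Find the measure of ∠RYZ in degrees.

1. ∠FRZ = 63°  [same arc ZF]
2. ∠RFZ = 64°  [△ZRF]
3. ∠RYZ = 64°  [same arc ZR]

∠RYZ = 64°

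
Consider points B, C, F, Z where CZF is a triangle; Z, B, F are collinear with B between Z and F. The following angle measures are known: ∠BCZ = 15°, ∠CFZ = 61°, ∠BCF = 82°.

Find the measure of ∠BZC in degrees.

∠BZC = 22°

1. ∠BFC = 61°  [B on ray FZ]
2. ∠CBF = 37°  [△CBF]
3. ∠CBZ = 143°  [linear pair at B on ZF]
4. ∠BZC = 22°  [△CZB]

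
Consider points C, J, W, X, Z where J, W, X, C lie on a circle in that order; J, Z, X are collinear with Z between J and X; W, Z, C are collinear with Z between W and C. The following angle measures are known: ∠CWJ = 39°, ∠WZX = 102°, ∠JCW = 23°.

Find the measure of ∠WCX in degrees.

∠WCX = 63°

1. ∠CJW = 118°  [△JWC]
2. ∠JXW = 23°  [same arc JW]
3. ∠CXW = 62°  [cyclic JWXC, opposite ∠J+∠X]
4. ∠CWX = 55°  [△WZX]
5. ∠WCX = 63°  [△WXC]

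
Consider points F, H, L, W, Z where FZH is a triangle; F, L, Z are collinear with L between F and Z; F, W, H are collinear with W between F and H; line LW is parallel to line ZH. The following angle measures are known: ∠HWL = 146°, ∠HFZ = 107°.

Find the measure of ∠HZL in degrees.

∠HZL = 39°

1. ∠FWL = 34°  [linear pair at W on FH]
2. ∠LFW = 107°  [L on FZ, W on FH]
3. ∠FLW = 39°  [△FLW]
4. ∠WLZ = 141°  [linear pair at L on FZ]
5. ∠HZL = 39°  [LW∥ZH, co-interior at Z–L]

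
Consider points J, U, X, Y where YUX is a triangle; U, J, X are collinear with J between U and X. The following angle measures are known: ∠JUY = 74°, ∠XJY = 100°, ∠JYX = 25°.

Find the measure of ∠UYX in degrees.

∠UYX = 51°

1. ∠XUY = 74°  [J on ray UX]
2. ∠JXY = 55°  [△YJX]
3. ∠UXY = 55°  [J on ray XU]
4. ∠UYX = 51°  [△YUX]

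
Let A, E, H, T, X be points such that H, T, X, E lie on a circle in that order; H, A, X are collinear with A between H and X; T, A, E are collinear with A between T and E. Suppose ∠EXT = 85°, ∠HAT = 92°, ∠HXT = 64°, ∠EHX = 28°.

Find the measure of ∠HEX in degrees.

∠HEX = 131°

1. ∠EHT = 95°  [cyclic HTXE, opposite ∠H+∠X]
2. ∠HET = 64°  [same arc HT]
3. ∠ETH = 21°  [△HTE]
4. ∠EXH = 21°  [same arc HE]
5. ∠HEX = 131°  [△HXE]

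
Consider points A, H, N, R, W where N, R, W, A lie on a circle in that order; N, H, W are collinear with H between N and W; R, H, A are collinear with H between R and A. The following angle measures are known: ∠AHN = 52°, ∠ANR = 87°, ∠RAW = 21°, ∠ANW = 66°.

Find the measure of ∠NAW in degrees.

1. ∠AHW = 128°  [linear pair at H on NW]
2. ∠AWN = 31°  [△WHA]
3. ∠NAW = 83°  [△NWA]

∠NAW = 83°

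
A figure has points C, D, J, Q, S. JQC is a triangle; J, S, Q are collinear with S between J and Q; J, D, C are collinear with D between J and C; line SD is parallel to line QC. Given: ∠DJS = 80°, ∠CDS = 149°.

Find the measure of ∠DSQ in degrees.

∠DSQ = 111°

1. ∠JDS = 31°  [linear pair at D on JC]
2. ∠DSJ = 69°  [△JSD]
3. ∠DSQ = 111°  [linear pair at S on JQ]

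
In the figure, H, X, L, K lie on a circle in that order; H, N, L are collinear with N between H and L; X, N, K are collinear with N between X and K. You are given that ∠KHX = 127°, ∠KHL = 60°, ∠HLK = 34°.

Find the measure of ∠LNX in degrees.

∠LNX = 101°

1. ∠KLX = 53°  [cyclic HXLK, opposite ∠H+∠L]
2. ∠KXL = 60°  [same arc LK]
3. ∠HKL = 86°  [△HLK]
4. ∠LKX = 67°  [△XLK]
5. ∠HXL = 94°  [cyclic HXLK, opposite ∠X+∠K]
6. ∠LHX = 67°  [same arc XL]
7. ∠HLX = 19°  [△HXL]
8. ∠LNX = 101°  [△XNL]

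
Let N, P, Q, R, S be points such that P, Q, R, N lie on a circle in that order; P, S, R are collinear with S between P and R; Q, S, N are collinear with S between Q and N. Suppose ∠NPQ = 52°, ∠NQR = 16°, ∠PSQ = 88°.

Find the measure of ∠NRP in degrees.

∠NRP = 56°

1. ∠NRQ = 128°  [cyclic PQRN, opposite ∠P+∠R]
2. ∠QNR = 36°  [△QRN]
3. ∠NSR = 88°  [vertical angles at S]
4. ∠NRP = 56°  [△RSN]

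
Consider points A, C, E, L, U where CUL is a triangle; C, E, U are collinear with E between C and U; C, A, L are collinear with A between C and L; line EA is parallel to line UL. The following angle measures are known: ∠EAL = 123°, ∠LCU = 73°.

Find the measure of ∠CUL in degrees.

∠CUL = 50°

1. ∠CAE = 57°  [linear pair at A on CL]
2. ∠ACE = 73°  [E on CU, A on CL]
3. ∠AEC = 50°  [△CEA]
4. ∠CUL = 50°  [EA∥UL, corresponding at E]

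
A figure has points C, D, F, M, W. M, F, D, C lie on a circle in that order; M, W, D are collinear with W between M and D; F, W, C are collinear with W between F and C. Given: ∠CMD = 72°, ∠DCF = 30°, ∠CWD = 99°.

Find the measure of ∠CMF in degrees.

1. ∠CFD = 72°  [same arc DC]
2. ∠CDF = 78°  [△FDC]
3. ∠CMF = 102°  [cyclic MFDC, opposite ∠M+∠D]

∠CMF = 102°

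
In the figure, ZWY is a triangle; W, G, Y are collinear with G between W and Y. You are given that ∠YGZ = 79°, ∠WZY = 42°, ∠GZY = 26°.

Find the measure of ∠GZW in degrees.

∠GZW = 16°

1. ∠GYZ = 75°  [△ZGY]
2. ∠WGZ = 101°  [linear pair at G on WY]
3. ∠WYZ = 75°  [G on ray YW]
4. ∠YWZ = 63°  [△ZWY]
5. ∠GWZ = 63°  [G on ray WY]
6. ∠GZW = 16°  [△ZWG]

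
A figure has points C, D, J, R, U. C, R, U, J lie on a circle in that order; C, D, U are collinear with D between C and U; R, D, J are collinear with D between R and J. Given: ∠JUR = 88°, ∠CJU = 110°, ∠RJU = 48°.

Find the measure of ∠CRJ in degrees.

1. ∠JRU = 44°  [△RUJ]
2. ∠JCU = 44°  [same arc UJ]
3. ∠CUJ = 26°  [△CUJ]
4. ∠CRJ = 26°  [same arc CJ]

∠CRJ = 26°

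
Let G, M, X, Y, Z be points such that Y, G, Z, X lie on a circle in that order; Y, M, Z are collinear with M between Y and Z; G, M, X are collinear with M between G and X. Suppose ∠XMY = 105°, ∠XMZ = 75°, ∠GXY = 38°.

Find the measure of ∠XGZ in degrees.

1. ∠GMZ = 105°  [vertical angles at M]
2. ∠GZY = 38°  [same arc YG]
3. ∠XGZ = 37°  [△GMZ]

∠XGZ = 37°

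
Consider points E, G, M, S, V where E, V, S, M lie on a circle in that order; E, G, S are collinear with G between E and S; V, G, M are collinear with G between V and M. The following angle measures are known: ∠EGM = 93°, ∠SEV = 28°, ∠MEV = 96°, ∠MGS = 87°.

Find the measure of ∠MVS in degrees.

∠MVS = 68°

1. ∠SMV = 28°  [same arc VS]
2. ∠MSV = 84°  [cyclic EVSM, opposite ∠E+∠S]
3. ∠MVS = 68°  [△VSM]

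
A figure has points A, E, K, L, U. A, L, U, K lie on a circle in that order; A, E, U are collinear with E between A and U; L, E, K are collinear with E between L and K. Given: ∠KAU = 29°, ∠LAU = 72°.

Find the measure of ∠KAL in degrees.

∠KAL = 101°

1. ∠KLU = 29°  [same arc UK]
2. ∠LKU = 72°  [same arc LU]
3. ∠KUL = 79°  [△LUK]
4. ∠KAL = 101°  [cyclic ALUK, opposite ∠A+∠U]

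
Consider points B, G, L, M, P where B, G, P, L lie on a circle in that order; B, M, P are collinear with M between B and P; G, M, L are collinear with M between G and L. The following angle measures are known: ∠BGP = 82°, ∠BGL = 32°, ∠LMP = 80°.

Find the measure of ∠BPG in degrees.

1. ∠BLP = 98°  [cyclic BGPL, opposite ∠G+∠L]
2. ∠BPL = 32°  [same arc BL]
3. ∠BMG = 80°  [vertical angles at M]
4. ∠LBP = 50°  [△BPL]
5. ∠GMP = 100°  [linear pair at M on BP]
6. ∠LGP = 50°  [same arc PL]
7. ∠BPG = 30°  [△GMP]

∠BPG = 30°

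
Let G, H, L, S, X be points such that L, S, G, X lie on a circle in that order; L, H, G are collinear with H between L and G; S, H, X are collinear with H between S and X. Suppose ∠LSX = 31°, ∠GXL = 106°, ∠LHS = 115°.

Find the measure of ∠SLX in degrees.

1. ∠LGX = 31°  [same arc LX]
2. ∠GLX = 43°  [△LGX]
3. ∠GHX = 115°  [vertical angles at H]
4. ∠GXS = 34°  [△GHX]
5. ∠GSX = 43°  [same arc GX]
6. ∠SGX = 103°  [△SGX]
7. ∠SLX = 77°  [cyclic LSGX, opposite ∠L+∠G]

∠SLX = 77°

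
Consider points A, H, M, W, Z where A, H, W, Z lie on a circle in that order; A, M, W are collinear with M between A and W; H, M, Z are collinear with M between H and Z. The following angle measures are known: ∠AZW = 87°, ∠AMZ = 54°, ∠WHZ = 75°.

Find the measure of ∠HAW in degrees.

∠HAW = 36°

1. ∠AHW = 93°  [cyclic AHWZ, opposite ∠H+∠Z]
2. ∠HMW = 54°  [vertical angles at M]
3. ∠AWH = 51°  [△HMW]
4. ∠HAW = 36°  [△AHW]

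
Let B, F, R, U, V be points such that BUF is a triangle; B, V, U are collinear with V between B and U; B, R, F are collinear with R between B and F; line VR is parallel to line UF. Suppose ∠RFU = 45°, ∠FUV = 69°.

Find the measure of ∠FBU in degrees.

1. ∠BFU = 45°  [R on ray FB]
2. ∠BUF = 69°  [V on ray UB]
3. ∠FBU = 66°  [△BUF]

∠FBU = 66°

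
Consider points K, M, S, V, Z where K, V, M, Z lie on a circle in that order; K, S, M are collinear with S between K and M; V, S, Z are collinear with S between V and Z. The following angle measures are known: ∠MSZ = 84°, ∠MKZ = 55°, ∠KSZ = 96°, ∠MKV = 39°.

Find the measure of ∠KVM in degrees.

∠KVM = 112°

1. ∠MVZ = 55°  [same arc MZ]
2. ∠MSV = 96°  [vertical angles at S]
3. ∠KMV = 29°  [△VSM]
4. ∠KVM = 112°  [△KVM]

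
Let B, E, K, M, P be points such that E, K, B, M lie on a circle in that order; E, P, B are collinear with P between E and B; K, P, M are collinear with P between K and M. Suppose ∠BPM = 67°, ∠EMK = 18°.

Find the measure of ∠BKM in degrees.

∠BKM = 49°

1. ∠EPK = 67°  [vertical angles at P]
2. ∠EBK = 18°  [same arc EK]
3. ∠BPK = 113°  [linear pair at P on EB]
4. ∠BKM = 49°  [△KPB]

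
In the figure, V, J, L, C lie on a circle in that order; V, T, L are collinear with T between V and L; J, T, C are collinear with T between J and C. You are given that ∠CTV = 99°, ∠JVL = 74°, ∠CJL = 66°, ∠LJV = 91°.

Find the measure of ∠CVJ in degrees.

1. ∠JCL = 74°  [same arc JL]
2. ∠CLJ = 40°  [△JLC]
3. ∠CVJ = 140°  [cyclic VJLC, opposite ∠V+∠L]

∠CVJ = 140°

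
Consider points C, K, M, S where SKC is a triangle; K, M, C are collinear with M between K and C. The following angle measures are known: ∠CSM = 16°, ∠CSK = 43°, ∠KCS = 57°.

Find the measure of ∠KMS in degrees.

1. ∠MCS = 57°  [M on ray CK]
2. ∠CMS = 107°  [△SMC]
3. ∠KMS = 73°  [linear pair at M on KC]

∠KMS = 73°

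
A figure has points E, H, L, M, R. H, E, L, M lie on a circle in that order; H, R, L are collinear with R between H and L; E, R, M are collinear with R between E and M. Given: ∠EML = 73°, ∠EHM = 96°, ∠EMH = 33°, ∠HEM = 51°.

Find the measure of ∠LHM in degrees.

1. ∠ELM = 84°  [cyclic HELM, opposite ∠H+∠L]
2. ∠LEM = 23°  [△ELM]
3. ∠LHM = 23°  [same arc LM]

∠LHM = 23°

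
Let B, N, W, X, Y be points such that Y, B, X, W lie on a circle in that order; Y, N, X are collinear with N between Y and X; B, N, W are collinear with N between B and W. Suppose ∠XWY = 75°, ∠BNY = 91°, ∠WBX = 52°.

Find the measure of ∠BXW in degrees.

1. ∠XBY = 105°  [cyclic YBXW, opposite ∠B+∠W]
2. ∠BNX = 89°  [linear pair at N on YX]
3. ∠BXY = 39°  [△BNX]
4. ∠BYX = 36°  [△YBX]
5. ∠BWX = 36°  [same arc BX]
6. ∠BXW = 92°  [△BXW]

∠BXW = 92°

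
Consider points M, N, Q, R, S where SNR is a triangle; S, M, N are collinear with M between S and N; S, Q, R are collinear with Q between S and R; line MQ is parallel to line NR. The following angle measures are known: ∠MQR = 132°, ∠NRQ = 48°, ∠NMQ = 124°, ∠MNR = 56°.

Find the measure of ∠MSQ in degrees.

1. ∠MQS = 48°  [linear pair at Q on SR]
2. ∠QMS = 56°  [linear pair at M on SN]
3. ∠MSQ = 76°  [△SMQ]

∠MSQ = 76°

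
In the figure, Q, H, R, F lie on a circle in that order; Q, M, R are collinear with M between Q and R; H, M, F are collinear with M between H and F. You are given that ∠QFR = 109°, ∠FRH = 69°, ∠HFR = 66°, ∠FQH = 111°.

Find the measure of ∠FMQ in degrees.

1. ∠QHR = 71°  [cyclic QHRF, opposite ∠H+∠F]
2. ∠FHR = 45°  [△HRF]
3. ∠HQR = 66°  [same arc HR]
4. ∠HRQ = 43°  [△QHR]
5. ∠FQR = 45°  [same arc RF]
6. ∠HFQ = 43°  [same arc QH]
7. ∠FMQ = 92°  [△QMF]

∠FMQ = 92°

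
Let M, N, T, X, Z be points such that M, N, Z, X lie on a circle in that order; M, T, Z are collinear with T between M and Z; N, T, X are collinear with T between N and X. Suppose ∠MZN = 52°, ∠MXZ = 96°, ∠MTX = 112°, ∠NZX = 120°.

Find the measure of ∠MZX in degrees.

1. ∠MXN = 52°  [same arc MN]
2. ∠XMZ = 16°  [△MTX]
3. ∠MZX = 68°  [△MZX]

∠MZX = 68°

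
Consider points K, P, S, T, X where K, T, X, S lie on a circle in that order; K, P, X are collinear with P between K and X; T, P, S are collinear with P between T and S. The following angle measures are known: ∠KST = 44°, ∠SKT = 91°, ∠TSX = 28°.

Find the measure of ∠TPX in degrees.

∠TPX = 73°

1. ∠KXT = 44°  [same arc KT]
2. ∠SXT = 89°  [cyclic KTXS, opposite ∠K+∠X]
3. ∠STX = 63°  [△TXS]
4. ∠TPX = 73°  [△TPX]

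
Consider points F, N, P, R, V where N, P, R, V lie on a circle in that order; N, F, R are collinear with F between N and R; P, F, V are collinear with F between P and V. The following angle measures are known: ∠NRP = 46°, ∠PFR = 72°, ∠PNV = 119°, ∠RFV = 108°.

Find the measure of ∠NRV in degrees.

∠NRV = 15°

1. ∠NVP = 46°  [same arc NP]
2. ∠NPV = 15°  [△NPV]
3. ∠NRV = 15°  [same arc NV]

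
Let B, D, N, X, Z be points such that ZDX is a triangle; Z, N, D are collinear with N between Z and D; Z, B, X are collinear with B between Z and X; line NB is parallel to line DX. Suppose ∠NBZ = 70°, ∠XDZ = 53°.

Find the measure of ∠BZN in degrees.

1. ∠DXZ = 70°  [NB∥DX, corresponding at B]
2. ∠DZX = 57°  [△ZDX]
3. ∠BZN = 57°  [N on ZD, B on ZX]

∠BZN = 57°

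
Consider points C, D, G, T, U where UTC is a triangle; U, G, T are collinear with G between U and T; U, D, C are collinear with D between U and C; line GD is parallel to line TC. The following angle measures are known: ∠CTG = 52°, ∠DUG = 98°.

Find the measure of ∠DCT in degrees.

1. ∠CTU = 52°  [G on ray TU]
2. ∠CUT = 98°  [G on UT, D on UC]
3. ∠TCU = 30°  [△UTC]
4. ∠DCT = 30°  [D on ray CU]

∠DCT = 30°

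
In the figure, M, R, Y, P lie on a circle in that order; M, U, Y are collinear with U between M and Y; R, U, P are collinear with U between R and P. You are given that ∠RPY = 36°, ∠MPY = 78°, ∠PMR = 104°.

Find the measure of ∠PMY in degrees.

1. ∠PYR = 76°  [cyclic MRYP, opposite ∠M+∠Y]
2. ∠PRY = 68°  [△RYP]
3. ∠PMY = 68°  [same arc YP]

∠PMY = 68°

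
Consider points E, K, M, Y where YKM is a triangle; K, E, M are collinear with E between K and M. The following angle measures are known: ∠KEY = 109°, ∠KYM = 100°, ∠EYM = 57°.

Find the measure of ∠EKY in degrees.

∠EKY = 28°

1. ∠MEY = 71°  [linear pair at E on KM]
2. ∠EMY = 52°  [△YEM]
3. ∠KMY = 52°  [E on ray MK]
4. ∠MKY = 28°  [△YKM]
5. ∠EKY = 28°  [E on ray KM]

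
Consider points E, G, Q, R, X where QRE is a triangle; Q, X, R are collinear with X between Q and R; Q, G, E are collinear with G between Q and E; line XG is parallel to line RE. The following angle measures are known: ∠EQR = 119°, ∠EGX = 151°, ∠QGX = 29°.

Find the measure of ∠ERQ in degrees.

∠ERQ = 32°

1. ∠GQX = 119°  [X on QR, G on QE]
2. ∠GXQ = 32°  [△QXG]
3. ∠ERQ = 32°  [XG∥RE, corresponding at X]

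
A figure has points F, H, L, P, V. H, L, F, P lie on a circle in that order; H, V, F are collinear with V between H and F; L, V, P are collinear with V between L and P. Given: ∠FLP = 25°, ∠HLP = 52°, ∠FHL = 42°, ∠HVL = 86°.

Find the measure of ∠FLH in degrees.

∠FLH = 77°

1. ∠FHP = 25°  [same arc FP]
2. ∠HFP = 52°  [same arc HP]
3. ∠FPH = 103°  [△HFP]
4. ∠FLH = 77°  [cyclic HLFP, opposite ∠L+∠P]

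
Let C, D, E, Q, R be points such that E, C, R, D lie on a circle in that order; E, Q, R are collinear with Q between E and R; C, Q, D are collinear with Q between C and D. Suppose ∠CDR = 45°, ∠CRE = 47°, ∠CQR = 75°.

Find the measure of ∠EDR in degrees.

∠EDR = 92°

1. ∠CER = 45°  [same arc CR]
2. ∠ECR = 88°  [△ECR]
3. ∠EDR = 92°  [cyclic ECRD, opposite ∠C+∠D]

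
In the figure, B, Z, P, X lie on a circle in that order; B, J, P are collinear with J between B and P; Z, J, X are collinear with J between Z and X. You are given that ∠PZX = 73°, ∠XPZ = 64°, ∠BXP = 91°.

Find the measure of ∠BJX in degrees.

1. ∠PBX = 73°  [same arc PX]
2. ∠PXZ = 43°  [△ZPX]
3. ∠BPX = 16°  [△BPX]
4. ∠PJX = 121°  [△PJX]
5. ∠BJX = 59°  [linear pair at J on BP]

∠BJX = 59°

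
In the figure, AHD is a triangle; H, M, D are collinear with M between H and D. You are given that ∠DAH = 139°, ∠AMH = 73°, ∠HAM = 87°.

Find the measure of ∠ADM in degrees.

1. ∠AHM = 20°  [△AHM]
2. ∠AHD = 20°  [M on ray HD]
3. ∠ADH = 21°  [△AHD]
4. ∠ADM = 21°  [M on ray DH]

∠ADM = 21°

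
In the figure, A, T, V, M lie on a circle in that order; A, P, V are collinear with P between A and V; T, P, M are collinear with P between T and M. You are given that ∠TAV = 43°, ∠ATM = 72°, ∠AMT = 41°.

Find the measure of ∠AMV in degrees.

∠AMV = 84°

1. ∠AVT = 41°  [same arc AT]
2. ∠ATV = 96°  [△ATV]
3. ∠AMV = 84°  [cyclic ATVM, opposite ∠T+∠M]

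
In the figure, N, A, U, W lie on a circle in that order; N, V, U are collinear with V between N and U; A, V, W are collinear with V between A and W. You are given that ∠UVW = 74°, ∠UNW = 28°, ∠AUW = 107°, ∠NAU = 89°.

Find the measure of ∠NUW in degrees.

∠NUW = 61°

1. ∠UAW = 28°  [same arc UW]
2. ∠AWU = 45°  [△AUW]
3. ∠NUW = 61°  [△UVW]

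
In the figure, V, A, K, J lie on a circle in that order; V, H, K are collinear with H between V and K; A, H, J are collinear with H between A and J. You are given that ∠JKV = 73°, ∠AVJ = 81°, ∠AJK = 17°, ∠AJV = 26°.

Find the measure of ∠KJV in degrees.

∠KJV = 43°

1. ∠AVK = 17°  [same arc AK]
2. ∠AKV = 26°  [same arc VA]
3. ∠KAV = 137°  [△VAK]
4. ∠KJV = 43°  [cyclic VAKJ, opposite ∠A+∠J]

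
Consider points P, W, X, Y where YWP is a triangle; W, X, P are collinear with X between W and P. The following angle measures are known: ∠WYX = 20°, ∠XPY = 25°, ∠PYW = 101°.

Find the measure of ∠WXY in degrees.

∠WXY = 106°

1. ∠WPY = 25°  [X on ray PW]
2. ∠PWY = 54°  [△YWP]
3. ∠XWY = 54°  [X on ray WP]
4. ∠WXY = 106°  [△YWX]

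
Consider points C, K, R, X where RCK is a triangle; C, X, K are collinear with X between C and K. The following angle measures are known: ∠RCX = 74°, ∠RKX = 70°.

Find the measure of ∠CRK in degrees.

∠CRK = 36°

1. ∠KCR = 74°  [X on ray CK]
2. ∠CKR = 70°  [X on ray KC]
3. ∠CRK = 36°  [△RCK]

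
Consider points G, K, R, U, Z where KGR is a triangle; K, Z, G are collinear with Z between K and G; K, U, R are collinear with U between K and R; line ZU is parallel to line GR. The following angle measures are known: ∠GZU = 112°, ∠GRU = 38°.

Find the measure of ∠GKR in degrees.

∠GKR = 74°

1. ∠KZU = 68°  [linear pair at Z on KG]
2. ∠GRK = 38°  [U on ray RK]
3. ∠KGR = 68°  [ZU∥GR, corresponding at Z]
4. ∠GKR = 74°  [△KGR]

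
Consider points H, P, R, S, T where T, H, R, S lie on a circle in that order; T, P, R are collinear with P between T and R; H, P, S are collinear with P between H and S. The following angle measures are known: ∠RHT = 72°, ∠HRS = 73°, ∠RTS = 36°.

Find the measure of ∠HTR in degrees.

∠HTR = 71°

1. ∠RHS = 36°  [same arc RS]
2. ∠HSR = 71°  [△HRS]
3. ∠HTR = 71°  [same arc HR]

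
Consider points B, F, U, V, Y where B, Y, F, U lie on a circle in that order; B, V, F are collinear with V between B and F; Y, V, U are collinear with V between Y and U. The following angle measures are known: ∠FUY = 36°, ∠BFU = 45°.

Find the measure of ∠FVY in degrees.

∠FVY = 81°

1. ∠FBY = 36°  [same arc YF]
2. ∠BYU = 45°  [same arc BU]
3. ∠BVY = 99°  [△BVY]
4. ∠FVY = 81°  [linear pair at V on BF]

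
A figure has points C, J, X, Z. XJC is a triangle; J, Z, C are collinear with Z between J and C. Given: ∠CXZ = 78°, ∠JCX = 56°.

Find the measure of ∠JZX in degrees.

1. ∠XCZ = 56°  [Z on ray CJ]
2. ∠CZX = 46°  [△XZC]
3. ∠JZX = 134°  [linear pair at Z on JC]

∠JZX = 134°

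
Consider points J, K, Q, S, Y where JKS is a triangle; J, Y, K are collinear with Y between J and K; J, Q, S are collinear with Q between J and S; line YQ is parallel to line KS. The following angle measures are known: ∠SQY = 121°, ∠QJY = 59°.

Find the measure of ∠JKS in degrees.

1. ∠JQY = 59°  [linear pair at Q on JS]
2. ∠JYQ = 62°  [△JYQ]
3. ∠JKS = 62°  [YQ∥KS, corresponding at Y]

∠JKS = 62°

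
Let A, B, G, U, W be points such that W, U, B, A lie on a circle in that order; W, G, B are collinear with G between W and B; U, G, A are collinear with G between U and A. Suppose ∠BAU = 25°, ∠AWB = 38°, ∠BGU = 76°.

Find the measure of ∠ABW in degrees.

1. ∠BWU = 25°  [same arc UB]
2. ∠UGW = 104°  [linear pair at G on WB]
3. ∠AUW = 51°  [△WGU]
4. ∠ABW = 51°  [same arc WA]

∠ABW = 51°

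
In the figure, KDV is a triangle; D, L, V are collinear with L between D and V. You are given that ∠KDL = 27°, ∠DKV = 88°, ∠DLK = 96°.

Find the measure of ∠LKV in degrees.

1. ∠KDV = 27°  [L on ray DV]
2. ∠DVK = 65°  [△KDV]
3. ∠KLV = 84°  [linear pair at L on DV]
4. ∠KVL = 65°  [L on ray VD]
5. ∠LKV = 31°  [△KLV]

∠LKV = 31°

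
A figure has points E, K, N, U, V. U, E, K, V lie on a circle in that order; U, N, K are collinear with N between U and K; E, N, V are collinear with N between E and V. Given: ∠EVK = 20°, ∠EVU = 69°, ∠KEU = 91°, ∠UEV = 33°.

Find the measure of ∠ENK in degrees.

1. ∠EUK = 20°  [same arc EK]
2. ∠ENU = 127°  [△UNE]
3. ∠ENK = 53°  [linear pair at N on UK]

∠ENK = 53°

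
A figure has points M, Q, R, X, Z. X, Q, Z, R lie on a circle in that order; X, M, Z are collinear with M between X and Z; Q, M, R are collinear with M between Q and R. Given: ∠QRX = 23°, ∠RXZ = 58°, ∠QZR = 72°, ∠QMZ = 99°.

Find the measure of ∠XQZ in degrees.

1. ∠QZX = 23°  [same arc XQ]
2. ∠RQZ = 58°  [same arc ZR]
3. ∠QRZ = 50°  [△QZR]
4. ∠QXZ = 50°  [same arc QZ]
5. ∠XQZ = 107°  [△XQZ]

∠XQZ = 107°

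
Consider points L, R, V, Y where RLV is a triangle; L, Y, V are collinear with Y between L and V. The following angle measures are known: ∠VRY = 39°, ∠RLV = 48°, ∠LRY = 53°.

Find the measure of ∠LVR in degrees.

∠LVR = 40°

1. ∠RLY = 48°  [Y on ray LV]
2. ∠LYR = 79°  [△RLY]
3. ∠RYV = 101°  [linear pair at Y on LV]
4. ∠RVY = 40°  [△RYV]
5. ∠LVR = 40°  [Y on ray VL]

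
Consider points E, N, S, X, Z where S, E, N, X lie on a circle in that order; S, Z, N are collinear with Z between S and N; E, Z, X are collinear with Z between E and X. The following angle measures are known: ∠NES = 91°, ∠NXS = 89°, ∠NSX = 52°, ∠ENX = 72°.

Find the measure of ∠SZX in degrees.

1. ∠SNX = 39°  [△SNX]
2. ∠NEX = 52°  [same arc NX]
3. ∠EXN = 56°  [△ENX]
4. ∠NZX = 85°  [△NZX]
5. ∠SZX = 95°  [linear pair at Z on SN]

∠SZX = 95°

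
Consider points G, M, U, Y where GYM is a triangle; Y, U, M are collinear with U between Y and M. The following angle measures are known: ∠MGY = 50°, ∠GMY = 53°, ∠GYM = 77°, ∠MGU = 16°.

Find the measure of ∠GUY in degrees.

∠GUY = 69°

1. ∠GMU = 53°  [U on ray MY]
2. ∠GUM = 111°  [△GUM]
3. ∠GUY = 69°  [linear pair at U on YM]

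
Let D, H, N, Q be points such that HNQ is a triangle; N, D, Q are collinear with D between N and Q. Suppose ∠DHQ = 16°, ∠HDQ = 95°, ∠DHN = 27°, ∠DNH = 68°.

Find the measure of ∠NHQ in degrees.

∠NHQ = 43°

1. ∠DQH = 69°  [△HDQ]
2. ∠HNQ = 68°  [D on ray NQ]
3. ∠HQN = 69°  [D on ray QN]
4. ∠NHQ = 43°  [△HNQ]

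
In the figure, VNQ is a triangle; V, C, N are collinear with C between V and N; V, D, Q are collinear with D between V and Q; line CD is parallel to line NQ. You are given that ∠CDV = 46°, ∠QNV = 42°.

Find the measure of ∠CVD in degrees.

∠CVD = 92°

1. ∠NQV = 46°  [CD∥NQ, corresponding at D]
2. ∠NVQ = 92°  [△VNQ]
3. ∠CVD = 92°  [C on VN, D on VQ]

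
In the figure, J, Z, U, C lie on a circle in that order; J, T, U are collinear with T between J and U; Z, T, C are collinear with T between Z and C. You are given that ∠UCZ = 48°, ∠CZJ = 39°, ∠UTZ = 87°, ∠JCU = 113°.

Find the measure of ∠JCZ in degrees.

∠JCZ = 65°

1. ∠CUJ = 39°  [same arc JC]
2. ∠CTJ = 87°  [vertical angles at T]
3. ∠CJU = 28°  [△JUC]
4. ∠JCZ = 65°  [△JTC]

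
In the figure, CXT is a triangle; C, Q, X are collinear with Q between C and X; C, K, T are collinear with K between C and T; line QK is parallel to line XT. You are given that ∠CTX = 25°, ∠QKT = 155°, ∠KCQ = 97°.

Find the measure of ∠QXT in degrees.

∠QXT = 58°

1. ∠CKQ = 25°  [QK∥XT, corresponding at K]
2. ∠CQK = 58°  [△CQK]
3. ∠KQX = 122°  [linear pair at Q on CX]
4. ∠QXT = 58°  [QK∥XT, co-interior at X–Q]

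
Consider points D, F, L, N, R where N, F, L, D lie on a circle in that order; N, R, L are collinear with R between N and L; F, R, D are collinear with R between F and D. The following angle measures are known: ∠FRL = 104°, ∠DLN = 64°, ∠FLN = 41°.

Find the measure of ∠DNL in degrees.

1. ∠DRN = 104°  [vertical angles at R]
2. ∠FDN = 41°  [same arc NF]
3. ∠DNL = 35°  [△NRD]

∠DNL = 35°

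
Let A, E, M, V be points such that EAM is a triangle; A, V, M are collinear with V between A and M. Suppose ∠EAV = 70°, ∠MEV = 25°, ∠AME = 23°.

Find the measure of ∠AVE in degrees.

∠AVE = 48°

1. ∠EMV = 23°  [V on ray MA]
2. ∠EVM = 132°  [△EVM]
3. ∠AVE = 48°  [linear pair at V on AM]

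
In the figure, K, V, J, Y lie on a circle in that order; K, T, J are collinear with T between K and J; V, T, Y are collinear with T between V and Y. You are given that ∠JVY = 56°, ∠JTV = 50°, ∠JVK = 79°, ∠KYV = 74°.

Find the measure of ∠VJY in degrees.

1. ∠KJV = 74°  [△VTJ]
2. ∠JKV = 27°  [△KVJ]
3. ∠JYV = 27°  [same arc VJ]
4. ∠VJY = 97°  [△VJY]

∠VJY = 97°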